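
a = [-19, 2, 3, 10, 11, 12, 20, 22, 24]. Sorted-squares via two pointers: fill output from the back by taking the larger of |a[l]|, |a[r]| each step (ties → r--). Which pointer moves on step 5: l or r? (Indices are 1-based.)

r

[1,9] |-19|<=|24| out[9]=576 → r--
[1,8] |-19|<=|22| out[8]=484 → r--
[1,7] |-19|<=|20| out[7]=400 → r--
[1,6] |-19|>|12| out[6]=361 → l++
[2,6] |2|<=|12| out[5]=144 → r--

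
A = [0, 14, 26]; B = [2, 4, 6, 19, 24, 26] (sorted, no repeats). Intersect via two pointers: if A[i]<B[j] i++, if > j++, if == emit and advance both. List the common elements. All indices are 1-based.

[i=1,j=1] 0<2 → i++
[i=2,j=1] 14>2 → j++
[i=2,j=2] 14>4 → j++
[i=2,j=3] 14>6 → j++
[i=2,j=4] 14<19 → i++
[i=3,j=4] 26>19 → j++
[i=3,j=5] 26>24 → j++
[i=3,j=6] 26==26 emit → i++,j++

intersection = [26]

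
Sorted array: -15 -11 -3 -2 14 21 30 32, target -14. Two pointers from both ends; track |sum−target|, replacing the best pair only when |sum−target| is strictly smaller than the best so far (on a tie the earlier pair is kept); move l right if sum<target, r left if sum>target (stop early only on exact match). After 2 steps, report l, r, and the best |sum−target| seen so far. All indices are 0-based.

l=0, r=5, best |Δ|=29

[0,7] -15+32=17 d=31 * → r--
[0,6] -15+30=15 d=29 * → r--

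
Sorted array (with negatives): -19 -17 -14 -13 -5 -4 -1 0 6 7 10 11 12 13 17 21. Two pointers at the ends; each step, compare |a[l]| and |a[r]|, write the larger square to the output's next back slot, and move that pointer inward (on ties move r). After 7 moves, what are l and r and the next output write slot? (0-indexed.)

l=4, r=12, next write slot=8

l=0 r=15: |-19|<=|21| out[15]=441, r--
l=0 r=14: |-19|>|17| out[14]=361, l++
l=1 r=14: |-17|<=|17| out[13]=289, r--
l=1 r=13: |-17|>|13| out[12]=289, l++
l=2 r=13: |-14|>|13| out[11]=196, l++
l=3 r=13: |-13|<=|13| out[10]=169, r--
l=3 r=12: |-13|>|12| out[9]=169, l++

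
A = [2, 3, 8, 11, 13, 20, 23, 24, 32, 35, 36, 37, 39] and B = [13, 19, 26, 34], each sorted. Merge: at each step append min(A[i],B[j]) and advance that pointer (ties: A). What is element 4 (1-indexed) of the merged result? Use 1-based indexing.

[i=1,j=1] A[i]=2<=B[j]=13 take 2 → i++
[i=2,j=1] A[i]=3<=B[j]=13 take 3 → i++
[i=3,j=1] A[i]=8<=B[j]=13 take 8 → i++
[i=4,j=1] A[i]=11<=B[j]=13 take 11 → i++
[i=5,j=1] A[i]=13<=B[j]=13 take 13 → i++
[i=6,j=1] A[i]=20>B[j]=13 take 13 → j++
[i=6,j=2] A[i]=20>B[j]=19 take 19 → j++
[i=6,j=3] A[i]=20<=B[j]=26 take 20 → i++
[i=7,j=3] A[i]=23<=B[j]=26 take 23 → i++
[i=8,j=3] A[i]=24<=B[j]=26 take 24 → i++
[i=9,j=3] A[i]=32>B[j]=26 take 26 → j++
[i=9,j=4] A[i]=32<=B[j]=34 take 32 → i++
[i=10,j=4] A[i]=35>B[j]=34 take 34 → j++
[i=10,j=5] B done, take A[i]=35 → i++
[i=11,j=5] B done, take A[i]=36 → i++
[i=12,j=5] B done, take A[i]=37 → i++
[i=13,j=5] B done, take A[i]=39 → i++

merged[4] = 11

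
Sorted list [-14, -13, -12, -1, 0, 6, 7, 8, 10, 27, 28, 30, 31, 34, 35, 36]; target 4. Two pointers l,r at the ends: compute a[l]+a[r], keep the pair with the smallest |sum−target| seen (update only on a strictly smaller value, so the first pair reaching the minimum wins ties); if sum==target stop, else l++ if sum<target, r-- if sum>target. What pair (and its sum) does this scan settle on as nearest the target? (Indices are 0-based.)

l=0 r=15: -14+36=22 d=18 *, r--
l=0 r=14: -14+35=21 d=17 *, r--
l=0 r=13: -14+34=20 d=16 *, r--
l=0 r=12: -14+31=17 d=13 *, r--
l=0 r=11: -14+30=16 d=12 *, r--
l=0 r=10: -14+28=14 d=10 *, r--
l=0 r=9: -14+27=13 d=9 *, r--
l=0 r=8: -14+10=-4 d=8 *, l++
l=1 r=8: -13+10=-3 d=7 *, l++
l=2 r=8: -12+10=-2 d=6 *, l++
l=3 r=8: -1+10=9 d=5 *, r--
l=3 r=7: -1+8=7 d=3 *, r--
l=3 r=6: -1+7=6 d=2 *, r--
l=3 r=5: -1+6=5 d=1 *, r--
l=3 r=4: -1+0=-1 d=5, l++

pair (-1, 6) with sum 5 (|Δ|=1)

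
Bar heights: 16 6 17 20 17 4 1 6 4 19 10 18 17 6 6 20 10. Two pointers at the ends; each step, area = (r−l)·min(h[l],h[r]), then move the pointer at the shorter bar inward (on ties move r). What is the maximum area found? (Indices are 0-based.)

l=0 r=16: min(16,10)*16=160 best=160 *, r--
l=0 r=15: min(16,20)*15=240 best=240 *, l++
l=1 r=15: min(6,20)*14=84 best=240, l++
l=2 r=15: min(17,20)*13=221 best=240, l++
l=3 r=15: min(20,20)*12=240 best=240, r--
l=3 r=14: min(20,6)*11=66 best=240, r--
l=3 r=13: min(20,6)*10=60 best=240, r--
l=3 r=12: min(20,17)*9=153 best=240, r--
l=3 r=11: min(20,18)*8=144 best=240, r--
l=3 r=10: min(20,10)*7=70 best=240, r--
l=3 r=9: min(20,19)*6=114 best=240, r--
l=3 r=8: min(20,4)*5=20 best=240, r--
l=3 r=7: min(20,6)*4=24 best=240, r--
l=3 r=6: min(20,1)*3=3 best=240, r--
l=3 r=5: min(20,4)*2=8 best=240, r--
l=3 r=4: min(20,17)*1=17 best=240, r--

max area = 240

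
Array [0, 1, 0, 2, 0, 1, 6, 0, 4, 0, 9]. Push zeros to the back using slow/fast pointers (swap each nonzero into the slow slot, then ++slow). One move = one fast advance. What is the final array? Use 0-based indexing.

[1, 2, 1, 6, 4, 9, 0, 0, 0, 0, 0]

(s=0,f=0) a[fast]=0 → fast++
(s=0,f=1) a[fast]=1≠0 swap→a[0]=1 → slow++,fast++
(s=1,f=2) a[fast]=0 → fast++
(s=1,f=3) a[fast]=2≠0 swap→a[1]=2 → slow++,fast++
(s=2,f=4) a[fast]=0 → fast++
(s=2,f=5) a[fast]=1≠0 swap→a[2]=1 → slow++,fast++
(s=3,f=6) a[fast]=6≠0 swap→a[3]=6 → slow++,fast++
(s=4,f=7) a[fast]=0 → fast++
(s=4,f=8) a[fast]=4≠0 swap→a[4]=4 → slow++,fast++
(s=5,f=9) a[fast]=0 → fast++
(s=5,f=10) a[fast]=9≠0 swap→a[5]=9 → slow++,fast++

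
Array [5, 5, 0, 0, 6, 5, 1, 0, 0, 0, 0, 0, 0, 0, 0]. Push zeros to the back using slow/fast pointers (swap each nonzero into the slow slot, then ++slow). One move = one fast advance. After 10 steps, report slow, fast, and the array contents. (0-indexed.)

slow=5, fast=10, a=[5, 5, 6, 5, 1, 0, 0, 0, 0, 0, 0, 0, 0, 0, 0]

(s=0,f=0) a[fast]=5≠0 swap→a[0]=5 → slow++,fast++
(s=1,f=1) a[fast]=5≠0 swap→a[1]=5 → slow++,fast++
(s=2,f=2) a[fast]=0 → fast++
(s=2,f=3) a[fast]=0 → fast++
(s=2,f=4) a[fast]=6≠0 swap→a[2]=6 → slow++,fast++
(s=3,f=5) a[fast]=5≠0 swap→a[3]=5 → slow++,fast++
(s=4,f=6) a[fast]=1≠0 swap→a[4]=1 → slow++,fast++
(s=5,f=7) a[fast]=0 → fast++
(s=5,f=8) a[fast]=0 → fast++
(s=5,f=9) a[fast]=0 → fast++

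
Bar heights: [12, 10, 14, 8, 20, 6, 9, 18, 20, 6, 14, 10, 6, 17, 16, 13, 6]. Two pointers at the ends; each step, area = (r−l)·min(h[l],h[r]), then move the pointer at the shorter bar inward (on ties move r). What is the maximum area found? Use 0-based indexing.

max area = 180

l=0 r=16: min(12,6)*16=96 best=96 *, r--
l=0 r=15: min(12,13)*15=180 best=180 *, l++
l=1 r=15: min(10,13)*14=140 best=180, l++
l=2 r=15: min(14,13)*13=169 best=180, r--
l=2 r=14: min(14,16)*12=168 best=180, l++
l=3 r=14: min(8,16)*11=88 best=180, l++
l=4 r=14: min(20,16)*10=160 best=180, r--
l=4 r=13: min(20,17)*9=153 best=180, r--
l=4 r=12: min(20,6)*8=48 best=180, r--
l=4 r=11: min(20,10)*7=70 best=180, r--
l=4 r=10: min(20,14)*6=84 best=180, r--
l=4 r=9: min(20,6)*5=30 best=180, r--
l=4 r=8: min(20,20)*4=80 best=180, r--
l=4 r=7: min(20,18)*3=54 best=180, r--
l=4 r=6: min(20,9)*2=18 best=180, r--
l=4 r=5: min(20,6)*1=6 best=180, r--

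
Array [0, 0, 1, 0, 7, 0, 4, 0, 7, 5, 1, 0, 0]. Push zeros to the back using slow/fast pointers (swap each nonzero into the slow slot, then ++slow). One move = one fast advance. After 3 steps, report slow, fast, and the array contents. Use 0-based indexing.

slow=1, fast=3, a=[1, 0, 0, 0, 7, 0, 4, 0, 7, 5, 1, 0, 0]

(s=0,f=0) a[fast]=0 → fast++
(s=0,f=1) a[fast]=0 → fast++
(s=0,f=2) a[fast]=1≠0 swap→a[0]=1 → slow++,fast++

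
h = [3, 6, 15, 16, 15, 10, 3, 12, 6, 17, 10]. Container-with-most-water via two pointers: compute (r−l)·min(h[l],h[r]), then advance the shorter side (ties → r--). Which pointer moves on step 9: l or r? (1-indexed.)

[1,11] min(3,10)*10=30 best=30 * → l++
[2,11] min(6,10)*9=54 best=54 * → l++
[3,11] min(15,10)*8=80 best=80 * → r--
[3,10] min(15,17)*7=105 best=105 * → l++
[4,10] min(16,17)*6=96 best=105 → l++
[5,10] min(15,17)*5=75 best=105 → l++
[6,10] min(10,17)*4=40 best=105 → l++
[7,10] min(3,17)*3=9 best=105 → l++
[8,10] min(12,17)*2=24 best=105 → l++

l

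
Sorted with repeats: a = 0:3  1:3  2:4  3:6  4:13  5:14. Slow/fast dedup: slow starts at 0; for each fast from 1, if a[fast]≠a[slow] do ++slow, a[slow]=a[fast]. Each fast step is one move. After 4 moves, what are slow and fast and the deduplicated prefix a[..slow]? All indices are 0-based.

slow=3, fast=5, prefix=[3, 4, 6, 13]

slow=0 fast=1: a[fast]=3=a[slow] dup, fast++
slow=0 fast=2: a[fast]=4≠a[slow]=3 write a[1]=4, slow++,fast++
slow=1 fast=3: a[fast]=6≠a[slow]=4 write a[2]=6, slow++,fast++
slow=2 fast=4: a[fast]=13≠a[slow]=6 write a[3]=13, slow++,fast++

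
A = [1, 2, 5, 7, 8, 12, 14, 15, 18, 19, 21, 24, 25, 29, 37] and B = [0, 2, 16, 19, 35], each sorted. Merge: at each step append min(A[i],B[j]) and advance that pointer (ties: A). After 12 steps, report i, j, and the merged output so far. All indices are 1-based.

[i=1,j=1] A[i]=1>B[j]=0 take 0 → j++
[i=1,j=2] A[i]=1<=B[j]=2 take 1 → i++
[i=2,j=2] A[i]=2<=B[j]=2 take 2 → i++
[i=3,j=2] A[i]=5>B[j]=2 take 2 → j++
[i=3,j=3] A[i]=5<=B[j]=16 take 5 → i++
[i=4,j=3] A[i]=7<=B[j]=16 take 7 → i++
[i=5,j=3] A[i]=8<=B[j]=16 take 8 → i++
[i=6,j=3] A[i]=12<=B[j]=16 take 12 → i++
[i=7,j=3] A[i]=14<=B[j]=16 take 14 → i++
[i=8,j=3] A[i]=15<=B[j]=16 take 15 → i++
[i=9,j=3] A[i]=18>B[j]=16 take 16 → j++
[i=9,j=4] A[i]=18<=B[j]=19 take 18 → i++

i=10, j=4, merged so far=[0, 1, 2, 2, 5, 7, 8, 12, 14, 15, 16, 18]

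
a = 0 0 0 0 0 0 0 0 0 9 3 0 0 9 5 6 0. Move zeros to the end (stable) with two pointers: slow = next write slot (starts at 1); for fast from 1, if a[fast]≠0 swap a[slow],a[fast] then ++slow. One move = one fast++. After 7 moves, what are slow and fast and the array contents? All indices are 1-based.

slow=1 fast=1: a[fast]=0, fast++
slow=1 fast=2: a[fast]=0, fast++
slow=1 fast=3: a[fast]=0, fast++
slow=1 fast=4: a[fast]=0, fast++
slow=1 fast=5: a[fast]=0, fast++
slow=1 fast=6: a[fast]=0, fast++
slow=1 fast=7: a[fast]=0, fast++

slow=1, fast=8, a=[0, 0, 0, 0, 0, 0, 0, 0, 0, 9, 3, 0, 0, 9, 5, 6, 0]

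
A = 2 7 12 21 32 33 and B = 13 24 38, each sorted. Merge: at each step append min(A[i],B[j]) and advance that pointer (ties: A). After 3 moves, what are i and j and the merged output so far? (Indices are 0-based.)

i=3, j=0, merged so far=[2, 7, 12]

[i=0,j=0] A[i]=2<=B[j]=13 take 2 → i++
[i=1,j=0] A[i]=7<=B[j]=13 take 7 → i++
[i=2,j=0] A[i]=12<=B[j]=13 take 12 → i++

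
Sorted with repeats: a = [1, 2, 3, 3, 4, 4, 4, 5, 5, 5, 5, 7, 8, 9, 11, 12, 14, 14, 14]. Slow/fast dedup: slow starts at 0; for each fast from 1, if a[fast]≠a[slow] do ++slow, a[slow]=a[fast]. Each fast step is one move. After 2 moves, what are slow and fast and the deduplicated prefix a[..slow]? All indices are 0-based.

slow=2, fast=3, prefix=[1, 2, 3]

slow=0 fast=1: a[fast]=2≠a[slow]=1 write a[1]=2, slow++,fast++
slow=1 fast=2: a[fast]=3≠a[slow]=2 write a[2]=3, slow++,fast++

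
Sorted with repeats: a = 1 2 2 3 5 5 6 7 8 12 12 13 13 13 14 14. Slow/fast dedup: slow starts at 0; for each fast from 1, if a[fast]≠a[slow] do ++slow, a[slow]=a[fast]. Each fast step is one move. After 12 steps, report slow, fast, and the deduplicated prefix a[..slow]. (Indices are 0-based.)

slow=0 fast=1: a[fast]=2≠a[slow]=1 write a[1]=2, slow++,fast++
slow=1 fast=2: a[fast]=2=a[slow] dup, fast++
slow=1 fast=3: a[fast]=3≠a[slow]=2 write a[2]=3, slow++,fast++
slow=2 fast=4: a[fast]=5≠a[slow]=3 write a[3]=5, slow++,fast++
slow=3 fast=5: a[fast]=5=a[slow] dup, fast++
slow=3 fast=6: a[fast]=6≠a[slow]=5 write a[4]=6, slow++,fast++
slow=4 fast=7: a[fast]=7≠a[slow]=6 write a[5]=7, slow++,fast++
slow=5 fast=8: a[fast]=8≠a[slow]=7 write a[6]=8, slow++,fast++
slow=6 fast=9: a[fast]=12≠a[slow]=8 write a[7]=12, slow++,fast++
slow=7 fast=10: a[fast]=12=a[slow] dup, fast++
slow=7 fast=11: a[fast]=13≠a[slow]=12 write a[8]=13, slow++,fast++
slow=8 fast=12: a[fast]=13=a[slow] dup, fast++

slow=8, fast=13, prefix=[1, 2, 3, 5, 6, 7, 8, 12, 13]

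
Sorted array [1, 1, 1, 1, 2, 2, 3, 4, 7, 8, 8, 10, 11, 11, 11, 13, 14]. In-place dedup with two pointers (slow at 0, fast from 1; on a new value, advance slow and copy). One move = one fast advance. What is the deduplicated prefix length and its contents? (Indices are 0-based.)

slow=0 fast=1: a[fast]=1=a[slow] dup, fast++
slow=0 fast=2: a[fast]=1=a[slow] dup, fast++
slow=0 fast=3: a[fast]=1=a[slow] dup, fast++
slow=0 fast=4: a[fast]=2≠a[slow]=1 write a[1]=2, slow++,fast++
slow=1 fast=5: a[fast]=2=a[slow] dup, fast++
slow=1 fast=6: a[fast]=3≠a[slow]=2 write a[2]=3, slow++,fast++
slow=2 fast=7: a[fast]=4≠a[slow]=3 write a[3]=4, slow++,fast++
slow=3 fast=8: a[fast]=7≠a[slow]=4 write a[4]=7, slow++,fast++
slow=4 fast=9: a[fast]=8≠a[slow]=7 write a[5]=8, slow++,fast++
slow=5 fast=10: a[fast]=8=a[slow] dup, fast++
slow=5 fast=11: a[fast]=10≠a[slow]=8 write a[6]=10, slow++,fast++
slow=6 fast=12: a[fast]=11≠a[slow]=10 write a[7]=11, slow++,fast++
slow=7 fast=13: a[fast]=11=a[slow] dup, fast++
slow=7 fast=14: a[fast]=11=a[slow] dup, fast++
slow=7 fast=15: a[fast]=13≠a[slow]=11 write a[8]=13, slow++,fast++
slow=8 fast=16: a[fast]=14≠a[slow]=13 write a[9]=14, slow++,fast++

length 10; prefix = [1, 2, 3, 4, 7, 8, 10, 11, 13, 14]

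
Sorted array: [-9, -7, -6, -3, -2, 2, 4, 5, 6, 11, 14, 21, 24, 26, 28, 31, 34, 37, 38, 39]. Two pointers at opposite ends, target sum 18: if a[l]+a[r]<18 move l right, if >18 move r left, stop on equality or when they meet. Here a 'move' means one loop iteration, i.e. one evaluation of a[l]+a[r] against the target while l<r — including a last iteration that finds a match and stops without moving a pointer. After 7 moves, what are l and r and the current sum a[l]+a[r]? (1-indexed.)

l=2, r=14, sum=19

l=1 r=20: -9+39=30 >18, r--
l=1 r=19: -9+38=29 >18, r--
l=1 r=18: -9+37=28 >18, r--
l=1 r=17: -9+34=25 >18, r--
l=1 r=16: -9+31=22 >18, r--
l=1 r=15: -9+28=19 >18, r--
l=1 r=14: -9+26=17 <18, l++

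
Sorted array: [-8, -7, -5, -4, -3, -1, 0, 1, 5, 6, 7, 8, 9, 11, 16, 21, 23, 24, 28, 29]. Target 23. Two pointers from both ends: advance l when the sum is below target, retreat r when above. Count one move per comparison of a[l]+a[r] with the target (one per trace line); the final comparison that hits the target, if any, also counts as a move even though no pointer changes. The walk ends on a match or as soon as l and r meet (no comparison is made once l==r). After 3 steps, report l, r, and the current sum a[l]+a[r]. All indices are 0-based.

l=0 r=19: -8+29=21 <23, l++
l=1 r=19: -7+29=22 <23, l++
l=2 r=19: -5+29=24 >23, r--

l=2, r=18, sum=23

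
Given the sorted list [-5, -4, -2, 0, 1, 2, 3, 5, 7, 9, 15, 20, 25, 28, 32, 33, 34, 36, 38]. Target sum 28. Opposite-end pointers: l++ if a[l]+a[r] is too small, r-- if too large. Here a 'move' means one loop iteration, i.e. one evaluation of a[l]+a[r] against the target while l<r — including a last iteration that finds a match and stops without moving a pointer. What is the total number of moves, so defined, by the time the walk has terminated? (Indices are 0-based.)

4 moves

l=0 r=18: -5+38=33 >28, r--
l=0 r=17: -5+36=31 >28, r--
l=0 r=16: -5+34=29 >28, r--
l=0 r=15: -5+33=28, found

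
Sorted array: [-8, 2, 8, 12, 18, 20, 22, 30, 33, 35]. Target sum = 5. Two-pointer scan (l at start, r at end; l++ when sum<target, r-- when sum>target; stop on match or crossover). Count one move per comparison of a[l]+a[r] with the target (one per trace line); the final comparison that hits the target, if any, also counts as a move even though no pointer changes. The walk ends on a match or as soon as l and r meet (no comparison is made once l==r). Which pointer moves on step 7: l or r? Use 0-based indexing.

[0,9] -8+35=27 >5 → r--
[0,8] -8+33=25 >5 → r--
[0,7] -8+30=22 >5 → r--
[0,6] -8+22=14 >5 → r--
[0,5] -8+20=12 >5 → r--
[0,4] -8+18=10 >5 → r--
[0,3] -8+12=4 <5 → l++

l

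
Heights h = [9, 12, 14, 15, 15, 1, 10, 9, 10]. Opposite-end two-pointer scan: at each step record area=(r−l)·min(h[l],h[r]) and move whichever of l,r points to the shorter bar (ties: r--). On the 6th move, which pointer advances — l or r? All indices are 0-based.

[0,8] min(9,10)*8=72 best=72 * → l++
[1,8] min(12,10)*7=70 best=72 → r--
[1,7] min(12,9)*6=54 best=72 → r--
[1,6] min(12,10)*5=50 best=72 → r--
[1,5] min(12,1)*4=4 best=72 → r--
[1,4] min(12,15)*3=36 best=72 → l++

l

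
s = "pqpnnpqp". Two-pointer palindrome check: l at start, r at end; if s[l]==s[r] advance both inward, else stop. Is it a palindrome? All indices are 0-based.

[0,7] 'p'=='p' → l++,r--
[1,6] 'q'=='q' → l++,r--
[2,5] 'p'=='p' → l++,r--
[3,4] 'n'=='n' → l++,r--

palindrome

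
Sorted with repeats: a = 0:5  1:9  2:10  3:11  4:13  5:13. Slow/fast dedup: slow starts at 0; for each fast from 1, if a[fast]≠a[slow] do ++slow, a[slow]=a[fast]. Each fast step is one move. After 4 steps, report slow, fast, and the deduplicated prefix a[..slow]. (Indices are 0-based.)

slow=4, fast=5, prefix=[5, 9, 10, 11, 13]

(s=0,f=1) a[fast]=9≠a[slow]=5 write a[1]=9 → slow++,fast++
(s=1,f=2) a[fast]=10≠a[slow]=9 write a[2]=10 → slow++,fast++
(s=2,f=3) a[fast]=11≠a[slow]=10 write a[3]=11 → slow++,fast++
(s=3,f=4) a[fast]=13≠a[slow]=11 write a[4]=13 → slow++,fast++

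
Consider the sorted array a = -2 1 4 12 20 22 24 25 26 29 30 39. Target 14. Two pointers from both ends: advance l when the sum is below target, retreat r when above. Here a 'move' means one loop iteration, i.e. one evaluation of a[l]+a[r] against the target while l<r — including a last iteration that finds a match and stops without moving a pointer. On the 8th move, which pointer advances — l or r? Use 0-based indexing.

l=0 r=11: -2+39=37 >14, r--
l=0 r=10: -2+30=28 >14, r--
l=0 r=9: -2+29=27 >14, r--
l=0 r=8: -2+26=24 >14, r--
l=0 r=7: -2+25=23 >14, r--
l=0 r=6: -2+24=22 >14, r--
l=0 r=5: -2+22=20 >14, r--
l=0 r=4: -2+20=18 >14, r--

r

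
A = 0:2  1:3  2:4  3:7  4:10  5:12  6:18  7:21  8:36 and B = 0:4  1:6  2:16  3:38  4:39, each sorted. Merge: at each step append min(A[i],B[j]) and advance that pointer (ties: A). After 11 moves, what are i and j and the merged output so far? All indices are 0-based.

i=0 j=0: A[i]=2<=B[j]=4 take 2, i++
i=1 j=0: A[i]=3<=B[j]=4 take 3, i++
i=2 j=0: A[i]=4<=B[j]=4 take 4, i++
i=3 j=0: A[i]=7>B[j]=4 take 4, j++
i=3 j=1: A[i]=7>B[j]=6 take 6, j++
i=3 j=2: A[i]=7<=B[j]=16 take 7, i++
i=4 j=2: A[i]=10<=B[j]=16 take 10, i++
i=5 j=2: A[i]=12<=B[j]=16 take 12, i++
i=6 j=2: A[i]=18>B[j]=16 take 16, j++
i=6 j=3: A[i]=18<=B[j]=38 take 18, i++
i=7 j=3: A[i]=21<=B[j]=38 take 21, i++

i=8, j=3, merged so far=[2, 3, 4, 4, 6, 7, 10, 12, 16, 18, 21]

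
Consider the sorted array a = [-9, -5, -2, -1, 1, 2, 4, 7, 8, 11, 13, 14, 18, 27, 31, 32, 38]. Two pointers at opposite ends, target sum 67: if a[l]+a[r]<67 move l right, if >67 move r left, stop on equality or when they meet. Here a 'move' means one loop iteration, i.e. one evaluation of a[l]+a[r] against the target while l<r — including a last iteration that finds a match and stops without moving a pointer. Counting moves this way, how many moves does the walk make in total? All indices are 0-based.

16 moves

[0,16] -9+38=29 <67 → l++
[1,16] -5+38=33 <67 → l++
[2,16] -2+38=36 <67 → l++
[3,16] -1+38=37 <67 → l++
[4,16] 1+38=39 <67 → l++
[5,16] 2+38=40 <67 → l++
[6,16] 4+38=42 <67 → l++
[7,16] 7+38=45 <67 → l++
[8,16] 8+38=46 <67 → l++
[9,16] 11+38=49 <67 → l++
[10,16] 13+38=51 <67 → l++
[11,16] 14+38=52 <67 → l++
[12,16] 18+38=56 <67 → l++
[13,16] 27+38=65 <67 → l++
[14,16] 31+38=69 >67 → r--
[14,15] 31+32=63 <67 → l++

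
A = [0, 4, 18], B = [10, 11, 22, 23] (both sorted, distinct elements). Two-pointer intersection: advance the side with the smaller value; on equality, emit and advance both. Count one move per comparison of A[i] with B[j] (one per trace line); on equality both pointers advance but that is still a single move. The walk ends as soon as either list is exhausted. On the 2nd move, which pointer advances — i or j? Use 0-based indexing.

i

i=0 j=0: 0<10, i++
i=1 j=0: 4<10, i++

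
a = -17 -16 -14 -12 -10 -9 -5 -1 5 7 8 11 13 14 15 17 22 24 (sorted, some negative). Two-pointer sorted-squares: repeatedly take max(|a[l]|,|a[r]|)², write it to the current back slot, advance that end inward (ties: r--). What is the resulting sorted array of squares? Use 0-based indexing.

[0,17] |-17|<=|24| out[17]=576 → r--
[0,16] |-17|<=|22| out[16]=484 → r--
[0,15] |-17|<=|17| out[15]=289 → r--
[0,14] |-17|>|15| out[14]=289 → l++
[1,14] |-16|>|15| out[13]=256 → l++
[2,14] |-14|<=|15| out[12]=225 → r--
[2,13] |-14|<=|14| out[11]=196 → r--
[2,12] |-14|>|13| out[10]=196 → l++
[3,12] |-12|<=|13| out[9]=169 → r--
[3,11] |-12|>|11| out[8]=144 → l++
[4,11] |-10|<=|11| out[7]=121 → r--
[4,10] |-10|>|8| out[6]=100 → l++
[5,10] |-9|>|8| out[5]=81 → l++
[6,10] |-5|<=|8| out[4]=64 → r--
[6,9] |-5|<=|7| out[3]=49 → r--
[6,8] |-5|<=|5| out[2]=25 → r--
[6,7] |-5|>|-1| out[1]=25 → l++
[7,7] |-1|<=|-1| out[0]=1 → r--

[1, 25, 25, 49, 64, 81, 100, 121, 144, 169, 196, 196, 225, 256, 289, 289, 484, 576]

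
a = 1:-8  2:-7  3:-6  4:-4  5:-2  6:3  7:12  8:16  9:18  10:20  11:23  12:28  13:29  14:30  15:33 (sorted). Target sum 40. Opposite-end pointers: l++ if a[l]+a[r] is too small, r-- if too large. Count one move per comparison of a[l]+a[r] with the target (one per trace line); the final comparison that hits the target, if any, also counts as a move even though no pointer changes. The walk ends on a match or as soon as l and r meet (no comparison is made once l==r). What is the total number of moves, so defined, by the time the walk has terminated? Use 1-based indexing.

l=1 r=15: -8+33=25 <40, l++
l=2 r=15: -7+33=26 <40, l++
l=3 r=15: -6+33=27 <40, l++
l=4 r=15: -4+33=29 <40, l++
l=5 r=15: -2+33=31 <40, l++
l=6 r=15: 3+33=36 <40, l++
l=7 r=15: 12+33=45 >40, r--
l=7 r=14: 12+30=42 >40, r--
l=7 r=13: 12+29=41 >40, r--
l=7 r=12: 12+28=40, found

10 moves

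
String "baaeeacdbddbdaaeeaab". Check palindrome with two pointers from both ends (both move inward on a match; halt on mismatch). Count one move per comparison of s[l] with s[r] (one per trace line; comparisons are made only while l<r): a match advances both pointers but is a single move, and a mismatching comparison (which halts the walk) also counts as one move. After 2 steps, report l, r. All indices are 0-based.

[0,19] 'b'=='b' → l++,r--
[1,18] 'a'=='a' → l++,r--

l=2, r=17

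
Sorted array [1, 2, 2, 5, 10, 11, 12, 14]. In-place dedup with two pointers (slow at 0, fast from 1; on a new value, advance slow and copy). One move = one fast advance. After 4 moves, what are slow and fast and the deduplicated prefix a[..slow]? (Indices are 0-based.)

slow=3, fast=5, prefix=[1, 2, 5, 10]

slow=0 fast=1: a[fast]=2≠a[slow]=1 write a[1]=2, slow++,fast++
slow=1 fast=2: a[fast]=2=a[slow] dup, fast++
slow=1 fast=3: a[fast]=5≠a[slow]=2 write a[2]=5, slow++,fast++
slow=2 fast=4: a[fast]=10≠a[slow]=5 write a[3]=10, slow++,fast++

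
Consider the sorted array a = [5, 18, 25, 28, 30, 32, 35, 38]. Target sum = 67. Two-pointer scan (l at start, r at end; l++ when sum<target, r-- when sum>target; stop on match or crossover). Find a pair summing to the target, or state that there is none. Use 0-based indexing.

[0,7] 5+38=43 <67 → l++
[1,7] 18+38=56 <67 → l++
[2,7] 25+38=63 <67 → l++
[3,7] 28+38=66 <67 → l++
[4,7] 30+38=68 >67 → r--
[4,6] 30+35=65 <67 → l++
[5,6] 32+35=67 → found

(32, 35)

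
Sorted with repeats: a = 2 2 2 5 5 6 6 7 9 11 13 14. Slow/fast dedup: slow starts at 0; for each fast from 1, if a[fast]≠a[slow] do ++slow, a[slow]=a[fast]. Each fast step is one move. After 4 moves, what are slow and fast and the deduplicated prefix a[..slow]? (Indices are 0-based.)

(s=0,f=1) a[fast]=2=a[slow] dup → fast++
(s=0,f=2) a[fast]=2=a[slow] dup → fast++
(s=0,f=3) a[fast]=5≠a[slow]=2 write a[1]=5 → slow++,fast++
(s=1,f=4) a[fast]=5=a[slow] dup → fast++

slow=1, fast=5, prefix=[2, 5]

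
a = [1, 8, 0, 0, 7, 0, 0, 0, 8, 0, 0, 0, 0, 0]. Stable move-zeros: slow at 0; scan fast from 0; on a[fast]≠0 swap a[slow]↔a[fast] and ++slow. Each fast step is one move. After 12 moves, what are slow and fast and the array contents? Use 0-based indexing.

(s=0,f=0) a[fast]=1≠0 swap→a[0]=1 → slow++,fast++
(s=1,f=1) a[fast]=8≠0 swap→a[1]=8 → slow++,fast++
(s=2,f=2) a[fast]=0 → fast++
(s=2,f=3) a[fast]=0 → fast++
(s=2,f=4) a[fast]=7≠0 swap→a[2]=7 → slow++,fast++
(s=3,f=5) a[fast]=0 → fast++
(s=3,f=6) a[fast]=0 → fast++
(s=3,f=7) a[fast]=0 → fast++
(s=3,f=8) a[fast]=8≠0 swap→a[3]=8 → slow++,fast++
(s=4,f=9) a[fast]=0 → fast++
(s=4,f=10) a[fast]=0 → fast++
(s=4,f=11) a[fast]=0 → fast++

slow=4, fast=12, a=[1, 8, 7, 8, 0, 0, 0, 0, 0, 0, 0, 0, 0, 0]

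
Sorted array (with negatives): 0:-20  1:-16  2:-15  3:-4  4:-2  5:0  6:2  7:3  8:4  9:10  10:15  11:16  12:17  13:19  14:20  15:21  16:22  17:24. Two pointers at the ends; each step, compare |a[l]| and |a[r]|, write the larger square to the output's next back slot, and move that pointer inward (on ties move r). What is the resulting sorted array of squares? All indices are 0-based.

[0,17] |-20|<=|24| out[17]=576 → r--
[0,16] |-20|<=|22| out[16]=484 → r--
[0,15] |-20|<=|21| out[15]=441 → r--
[0,14] |-20|<=|20| out[14]=400 → r--
[0,13] |-20|>|19| out[13]=400 → l++
[1,13] |-16|<=|19| out[12]=361 → r--
[1,12] |-16|<=|17| out[11]=289 → r--
[1,11] |-16|<=|16| out[10]=256 → r--
[1,10] |-16|>|15| out[9]=256 → l++
[2,10] |-15|<=|15| out[8]=225 → r--
[2,9] |-15|>|10| out[7]=225 → l++
[3,9] |-4|<=|10| out[6]=100 → r--
[3,8] |-4|<=|4| out[5]=16 → r--
[3,7] |-4|>|3| out[4]=16 → l++
[4,7] |-2|<=|3| out[3]=9 → r--
[4,6] |-2|<=|2| out[2]=4 → r--
[4,5] |-2|>|0| out[1]=4 → l++
[5,5] |0|<=|0| out[0]=0 → r--

[0, 4, 4, 9, 16, 16, 100, 225, 225, 256, 256, 289, 361, 400, 400, 441, 484, 576]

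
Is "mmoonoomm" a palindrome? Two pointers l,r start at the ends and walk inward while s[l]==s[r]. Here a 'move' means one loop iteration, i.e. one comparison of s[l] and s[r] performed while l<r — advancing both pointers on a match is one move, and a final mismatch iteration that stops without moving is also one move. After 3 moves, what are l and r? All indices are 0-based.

l=3, r=5

[0,8] 'm'=='m' → l++,r--
[1,7] 'm'=='m' → l++,r--
[2,6] 'o'=='o' → l++,r--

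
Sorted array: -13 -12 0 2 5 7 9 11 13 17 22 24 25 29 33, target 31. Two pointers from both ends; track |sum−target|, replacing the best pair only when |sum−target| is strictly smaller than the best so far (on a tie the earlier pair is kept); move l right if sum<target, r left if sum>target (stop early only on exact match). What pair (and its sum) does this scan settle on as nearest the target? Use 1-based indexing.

pair (2, 29) with sum 31 (|Δ|=0)

l=1 r=15: -13+33=20 d=11 *, l++
l=2 r=15: -12+33=21 d=10 *, l++
l=3 r=15: 0+33=33 d=2 *, r--
l=3 r=14: 0+29=29 d=2, l++
l=4 r=14: 2+29=31 d=0 *, stop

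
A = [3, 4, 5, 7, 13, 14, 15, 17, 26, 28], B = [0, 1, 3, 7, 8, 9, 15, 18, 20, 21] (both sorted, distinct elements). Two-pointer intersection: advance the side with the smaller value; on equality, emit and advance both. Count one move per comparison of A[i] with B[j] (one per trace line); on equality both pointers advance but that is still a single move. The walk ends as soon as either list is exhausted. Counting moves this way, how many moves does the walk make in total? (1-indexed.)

[i=1,j=1] 3>0 → j++
[i=1,j=2] 3>1 → j++
[i=1,j=3] 3==3 emit → i++,j++
[i=2,j=4] 4<7 → i++
[i=3,j=4] 5<7 → i++
[i=4,j=4] 7==7 emit → i++,j++
[i=5,j=5] 13>8 → j++
[i=5,j=6] 13>9 → j++
[i=5,j=7] 13<15 → i++
[i=6,j=7] 14<15 → i++
[i=7,j=7] 15==15 emit → i++,j++
[i=8,j=8] 17<18 → i++
[i=9,j=8] 26>18 → j++
[i=9,j=9] 26>20 → j++
[i=9,j=10] 26>21 → j++

15 moves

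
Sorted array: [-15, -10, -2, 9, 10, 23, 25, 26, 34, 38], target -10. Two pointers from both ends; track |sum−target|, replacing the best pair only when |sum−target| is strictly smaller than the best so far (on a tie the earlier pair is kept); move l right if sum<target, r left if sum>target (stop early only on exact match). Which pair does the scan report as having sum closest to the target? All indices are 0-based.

pair (-10, -2) with sum -12 (|Δ|=2)

l=0 r=9: -15+38=23 d=33 *, r--
l=0 r=8: -15+34=19 d=29 *, r--
l=0 r=7: -15+26=11 d=21 *, r--
l=0 r=6: -15+25=10 d=20 *, r--
l=0 r=5: -15+23=8 d=18 *, r--
l=0 r=4: -15+10=-5 d=5 *, r--
l=0 r=3: -15+9=-6 d=4 *, r--
l=0 r=2: -15+-2=-17 d=7, l++
l=1 r=2: -10+-2=-12 d=2 *, l++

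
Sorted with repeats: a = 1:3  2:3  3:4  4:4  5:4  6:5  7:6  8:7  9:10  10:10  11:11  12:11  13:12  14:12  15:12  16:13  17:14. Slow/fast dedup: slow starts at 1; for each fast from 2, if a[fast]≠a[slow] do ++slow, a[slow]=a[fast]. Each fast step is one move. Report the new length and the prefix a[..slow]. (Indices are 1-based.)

(s=1,f=2) a[fast]=3=a[slow] dup → fast++
(s=1,f=3) a[fast]=4≠a[slow]=3 write a[2]=4 → slow++,fast++
(s=2,f=4) a[fast]=4=a[slow] dup → fast++
(s=2,f=5) a[fast]=4=a[slow] dup → fast++
(s=2,f=6) a[fast]=5≠a[slow]=4 write a[3]=5 → slow++,fast++
(s=3,f=7) a[fast]=6≠a[slow]=5 write a[4]=6 → slow++,fast++
(s=4,f=8) a[fast]=7≠a[slow]=6 write a[5]=7 → slow++,fast++
(s=5,f=9) a[fast]=10≠a[slow]=7 write a[6]=10 → slow++,fast++
(s=6,f=10) a[fast]=10=a[slow] dup → fast++
(s=6,f=11) a[fast]=11≠a[slow]=10 write a[7]=11 → slow++,fast++
(s=7,f=12) a[fast]=11=a[slow] dup → fast++
(s=7,f=13) a[fast]=12≠a[slow]=11 write a[8]=12 → slow++,fast++
(s=8,f=14) a[fast]=12=a[slow] dup → fast++
(s=8,f=15) a[fast]=12=a[slow] dup → fast++
(s=8,f=16) a[fast]=13≠a[slow]=12 write a[9]=13 → slow++,fast++
(s=9,f=17) a[fast]=14≠a[slow]=13 write a[10]=14 → slow++,fast++

length 10; prefix = [3, 4, 5, 6, 7, 10, 11, 12, 13, 14]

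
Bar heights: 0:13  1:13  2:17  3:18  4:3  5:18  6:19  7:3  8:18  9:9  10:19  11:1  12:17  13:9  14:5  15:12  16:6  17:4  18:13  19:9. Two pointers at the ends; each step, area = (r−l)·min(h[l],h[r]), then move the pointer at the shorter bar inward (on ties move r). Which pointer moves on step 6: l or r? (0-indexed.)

r

[0,19] min(13,9)*19=171 best=171 * → r--
[0,18] min(13,13)*18=234 best=234 * → r--
[0,17] min(13,4)*17=68 best=234 → r--
[0,16] min(13,6)*16=96 best=234 → r--
[0,15] min(13,12)*15=180 best=234 → r--
[0,14] min(13,5)*14=70 best=234 → r--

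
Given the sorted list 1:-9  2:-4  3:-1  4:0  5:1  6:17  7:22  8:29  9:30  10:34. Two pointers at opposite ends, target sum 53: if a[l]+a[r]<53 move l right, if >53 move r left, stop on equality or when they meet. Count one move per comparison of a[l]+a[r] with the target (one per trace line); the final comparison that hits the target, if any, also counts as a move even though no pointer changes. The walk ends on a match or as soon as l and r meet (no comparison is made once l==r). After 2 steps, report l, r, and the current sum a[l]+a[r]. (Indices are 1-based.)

l=3, r=10, sum=33

[1,10] -9+34=25 <53 → l++
[2,10] -4+34=30 <53 → l++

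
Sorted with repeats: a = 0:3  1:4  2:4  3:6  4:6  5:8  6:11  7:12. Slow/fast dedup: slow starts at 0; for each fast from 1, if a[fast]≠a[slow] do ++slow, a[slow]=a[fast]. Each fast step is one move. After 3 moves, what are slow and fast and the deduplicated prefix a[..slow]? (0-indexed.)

(s=0,f=1) a[fast]=4≠a[slow]=3 write a[1]=4 → slow++,fast++
(s=1,f=2) a[fast]=4=a[slow] dup → fast++
(s=1,f=3) a[fast]=6≠a[slow]=4 write a[2]=6 → slow++,fast++

slow=2, fast=4, prefix=[3, 4, 6]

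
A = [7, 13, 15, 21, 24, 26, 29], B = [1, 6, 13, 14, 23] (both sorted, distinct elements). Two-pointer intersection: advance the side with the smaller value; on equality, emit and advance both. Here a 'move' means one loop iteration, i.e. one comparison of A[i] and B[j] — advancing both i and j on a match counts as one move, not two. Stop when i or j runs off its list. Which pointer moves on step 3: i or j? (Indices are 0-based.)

i

i=0 j=0: 7>1, j++
i=0 j=1: 7>6, j++
i=0 j=2: 7<13, i++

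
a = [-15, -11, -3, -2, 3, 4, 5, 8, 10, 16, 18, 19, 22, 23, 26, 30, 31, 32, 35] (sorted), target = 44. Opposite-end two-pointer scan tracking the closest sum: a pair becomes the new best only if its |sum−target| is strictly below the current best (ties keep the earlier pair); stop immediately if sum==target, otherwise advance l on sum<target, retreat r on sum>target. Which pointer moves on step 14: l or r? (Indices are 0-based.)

l=0 r=18: -15+35=20 d=24 *, l++
l=1 r=18: -11+35=24 d=20 *, l++
l=2 r=18: -3+35=32 d=12 *, l++
l=3 r=18: -2+35=33 d=11 *, l++
l=4 r=18: 3+35=38 d=6 *, l++
l=5 r=18: 4+35=39 d=5 *, l++
l=6 r=18: 5+35=40 d=4 *, l++
l=7 r=18: 8+35=43 d=1 *, l++
l=8 r=18: 10+35=45 d=1, r--
l=8 r=17: 10+32=42 d=2, l++
l=9 r=17: 16+32=48 d=4, r--
l=9 r=16: 16+31=47 d=3, r--
l=9 r=15: 16+30=46 d=2, r--
l=9 r=14: 16+26=42 d=2, l++

l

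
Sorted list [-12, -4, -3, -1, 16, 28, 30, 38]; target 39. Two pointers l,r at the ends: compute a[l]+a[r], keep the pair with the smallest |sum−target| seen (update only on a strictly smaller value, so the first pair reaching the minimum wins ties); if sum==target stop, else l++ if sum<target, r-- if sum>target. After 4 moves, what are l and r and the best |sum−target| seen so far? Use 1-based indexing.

l=5, r=8, best |Δ|=2

[1,8] -12+38=26 d=13 * → l++
[2,8] -4+38=34 d=5 * → l++
[3,8] -3+38=35 d=4 * → l++
[4,8] -1+38=37 d=2 * → l++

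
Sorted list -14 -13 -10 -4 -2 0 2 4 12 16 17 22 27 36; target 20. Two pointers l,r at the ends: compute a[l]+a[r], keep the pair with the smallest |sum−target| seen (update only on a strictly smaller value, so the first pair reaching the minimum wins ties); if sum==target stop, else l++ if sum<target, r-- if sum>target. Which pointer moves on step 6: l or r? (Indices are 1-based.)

[1,14] -14+36=22 d=2 * → r--
[1,13] -14+27=13 d=7 → l++
[2,13] -13+27=14 d=6 → l++
[3,13] -10+27=17 d=3 → l++
[4,13] -4+27=23 d=3 → r--
[4,12] -4+22=18 d=2 → l++

l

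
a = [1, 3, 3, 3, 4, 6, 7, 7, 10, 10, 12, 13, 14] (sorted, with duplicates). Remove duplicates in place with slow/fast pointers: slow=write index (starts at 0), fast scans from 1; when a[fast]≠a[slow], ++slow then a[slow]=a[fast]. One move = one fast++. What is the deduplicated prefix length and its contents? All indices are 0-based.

(s=0,f=1) a[fast]=3≠a[slow]=1 write a[1]=3 → slow++,fast++
(s=1,f=2) a[fast]=3=a[slow] dup → fast++
(s=1,f=3) a[fast]=3=a[slow] dup → fast++
(s=1,f=4) a[fast]=4≠a[slow]=3 write a[2]=4 → slow++,fast++
(s=2,f=5) a[fast]=6≠a[slow]=4 write a[3]=6 → slow++,fast++
(s=3,f=6) a[fast]=7≠a[slow]=6 write a[4]=7 → slow++,fast++
(s=4,f=7) a[fast]=7=a[slow] dup → fast++
(s=4,f=8) a[fast]=10≠a[slow]=7 write a[5]=10 → slow++,fast++
(s=5,f=9) a[fast]=10=a[slow] dup → fast++
(s=5,f=10) a[fast]=12≠a[slow]=10 write a[6]=12 → slow++,fast++
(s=6,f=11) a[fast]=13≠a[slow]=12 write a[7]=13 → slow++,fast++
(s=7,f=12) a[fast]=14≠a[slow]=13 write a[8]=14 → slow++,fast++

length 9; prefix = [1, 3, 4, 6, 7, 10, 12, 13, 14]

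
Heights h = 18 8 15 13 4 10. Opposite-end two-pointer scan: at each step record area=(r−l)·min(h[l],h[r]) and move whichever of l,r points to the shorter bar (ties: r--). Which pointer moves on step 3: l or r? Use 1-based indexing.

[1,6] min(18,10)*5=50 best=50 * → r--
[1,5] min(18,4)*4=16 best=50 → r--
[1,4] min(18,13)*3=39 best=50 → r--

r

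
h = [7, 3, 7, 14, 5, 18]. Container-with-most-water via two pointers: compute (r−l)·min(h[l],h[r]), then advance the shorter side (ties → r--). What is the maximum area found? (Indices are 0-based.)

max area = 35

l=0 r=5: min(7,18)*5=35 best=35 *, l++
l=1 r=5: min(3,18)*4=12 best=35, l++
l=2 r=5: min(7,18)*3=21 best=35, l++
l=3 r=5: min(14,18)*2=28 best=35, l++
l=4 r=5: min(5,18)*1=5 best=35, l++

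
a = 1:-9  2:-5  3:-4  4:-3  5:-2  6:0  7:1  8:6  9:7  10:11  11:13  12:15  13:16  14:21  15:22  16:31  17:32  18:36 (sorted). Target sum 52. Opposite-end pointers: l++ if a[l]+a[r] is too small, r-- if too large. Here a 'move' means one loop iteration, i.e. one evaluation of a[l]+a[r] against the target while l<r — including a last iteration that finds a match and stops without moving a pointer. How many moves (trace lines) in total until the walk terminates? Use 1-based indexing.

[1,18] -9+36=27 <52 → l++
[2,18] -5+36=31 <52 → l++
[3,18] -4+36=32 <52 → l++
[4,18] -3+36=33 <52 → l++
[5,18] -2+36=34 <52 → l++
[6,18] 0+36=36 <52 → l++
[7,18] 1+36=37 <52 → l++
[8,18] 6+36=42 <52 → l++
[9,18] 7+36=43 <52 → l++
[10,18] 11+36=47 <52 → l++
[11,18] 13+36=49 <52 → l++
[12,18] 15+36=51 <52 → l++
[13,18] 16+36=52 → found

13 moves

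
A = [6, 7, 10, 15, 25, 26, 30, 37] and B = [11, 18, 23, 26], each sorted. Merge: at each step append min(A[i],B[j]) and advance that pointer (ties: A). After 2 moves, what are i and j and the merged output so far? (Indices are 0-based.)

i=2, j=0, merged so far=[6, 7]

[i=0,j=0] A[i]=6<=B[j]=11 take 6 → i++
[i=1,j=0] A[i]=7<=B[j]=11 take 7 → i++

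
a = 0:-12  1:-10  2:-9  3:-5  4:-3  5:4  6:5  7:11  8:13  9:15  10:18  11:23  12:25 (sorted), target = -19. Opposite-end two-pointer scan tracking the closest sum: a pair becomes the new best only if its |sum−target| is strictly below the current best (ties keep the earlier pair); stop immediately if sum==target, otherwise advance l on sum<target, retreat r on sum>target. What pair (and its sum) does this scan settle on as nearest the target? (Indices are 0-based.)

[0,12] -12+25=13 d=32 * → r--
[0,11] -12+23=11 d=30 * → r--
[0,10] -12+18=6 d=25 * → r--
[0,9] -12+15=3 d=22 * → r--
[0,8] -12+13=1 d=20 * → r--
[0,7] -12+11=-1 d=18 * → r--
[0,6] -12+5=-7 d=12 * → r--
[0,5] -12+4=-8 d=11 * → r--
[0,4] -12+-3=-15 d=4 * → r--
[0,3] -12+-5=-17 d=2 * → r--
[0,2] -12+-9=-21 d=2 → l++
[1,2] -10+-9=-19 d=0 * → stop

pair (-10, -9) with sum -19 (|Δ|=0)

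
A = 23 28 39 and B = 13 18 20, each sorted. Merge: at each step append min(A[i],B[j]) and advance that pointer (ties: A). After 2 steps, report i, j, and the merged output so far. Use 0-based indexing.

i=0, j=2, merged so far=[13, 18]

[i=0,j=0] A[i]=23>B[j]=13 take 13 → j++
[i=0,j=1] A[i]=23>B[j]=18 take 18 → j++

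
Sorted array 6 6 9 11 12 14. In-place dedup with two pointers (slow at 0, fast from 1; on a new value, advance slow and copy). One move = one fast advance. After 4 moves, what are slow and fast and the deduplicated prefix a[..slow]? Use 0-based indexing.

slow=0 fast=1: a[fast]=6=a[slow] dup, fast++
slow=0 fast=2: a[fast]=9≠a[slow]=6 write a[1]=9, slow++,fast++
slow=1 fast=3: a[fast]=11≠a[slow]=9 write a[2]=11, slow++,fast++
slow=2 fast=4: a[fast]=12≠a[slow]=11 write a[3]=12, slow++,fast++

slow=3, fast=5, prefix=[6, 9, 11, 12]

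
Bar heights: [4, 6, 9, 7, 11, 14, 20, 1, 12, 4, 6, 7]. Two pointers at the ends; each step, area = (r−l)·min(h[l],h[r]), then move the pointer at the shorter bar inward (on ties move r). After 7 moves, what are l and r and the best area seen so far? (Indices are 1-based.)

[1,12] min(4,7)*11=44 best=44 * → l++
[2,12] min(6,7)*10=60 best=60 * → l++
[3,12] min(9,7)*9=63 best=63 * → r--
[3,11] min(9,6)*8=48 best=63 → r--
[3,10] min(9,4)*7=28 best=63 → r--
[3,9] min(9,12)*6=54 best=63 → l++
[4,9] min(7,12)*5=35 best=63 → l++

l=5, r=9, best area=63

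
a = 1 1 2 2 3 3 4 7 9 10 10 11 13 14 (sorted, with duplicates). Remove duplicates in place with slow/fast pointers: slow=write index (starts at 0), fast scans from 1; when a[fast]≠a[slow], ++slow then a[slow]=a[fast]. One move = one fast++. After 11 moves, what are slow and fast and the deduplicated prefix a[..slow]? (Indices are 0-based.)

slow=7, fast=12, prefix=[1, 2, 3, 4, 7, 9, 10, 11]

(s=0,f=1) a[fast]=1=a[slow] dup → fast++
(s=0,f=2) a[fast]=2≠a[slow]=1 write a[1]=2 → slow++,fast++
(s=1,f=3) a[fast]=2=a[slow] dup → fast++
(s=1,f=4) a[fast]=3≠a[slow]=2 write a[2]=3 → slow++,fast++
(s=2,f=5) a[fast]=3=a[slow] dup → fast++
(s=2,f=6) a[fast]=4≠a[slow]=3 write a[3]=4 → slow++,fast++
(s=3,f=7) a[fast]=7≠a[slow]=4 write a[4]=7 → slow++,fast++
(s=4,f=8) a[fast]=9≠a[slow]=7 write a[5]=9 → slow++,fast++
(s=5,f=9) a[fast]=10≠a[slow]=9 write a[6]=10 → slow++,fast++
(s=6,f=10) a[fast]=10=a[slow] dup → fast++
(s=6,f=11) a[fast]=11≠a[slow]=10 write a[7]=11 → slow++,fast++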